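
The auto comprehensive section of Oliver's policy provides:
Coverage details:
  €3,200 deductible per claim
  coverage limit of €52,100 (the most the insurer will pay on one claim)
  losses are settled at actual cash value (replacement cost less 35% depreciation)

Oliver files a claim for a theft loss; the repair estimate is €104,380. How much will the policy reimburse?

Depreciate 35%: the covered value is €104,380 × 0.65 = €67,847.
After the deductible, €67,847 − €3,200 = €64,647 remains.
The €52,100 per-incident cap binds; insurer pays €52,100.

€52,100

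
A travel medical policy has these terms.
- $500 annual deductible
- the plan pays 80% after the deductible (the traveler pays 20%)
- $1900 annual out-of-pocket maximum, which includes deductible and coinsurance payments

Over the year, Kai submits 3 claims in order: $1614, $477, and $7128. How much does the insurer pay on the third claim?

Claim 1 ($1614): deductible takes $500, $1114 remains; 20% of $1114 = $222.80. Cost to traveler: $722.80. OOP to date $722.80. Insurer: $1614 − $722.80 = $891.20.
Claim 2 ($477): 20% coinsurance on $477 = $95.40. Cost to traveler: $95.40. OOP to date $818.20. Plan pays $477 − $95.40 = $381.60.
Claim 3 ($7128): 20% coinsurance on $7128 = $1425.60. OOP would hit $2243.80 > $1900, so the cap limits the traveler to $1900 − $818.20 = $1081.80. Plan pays $7128 − $1081.80 = $6046.20.

$6046.20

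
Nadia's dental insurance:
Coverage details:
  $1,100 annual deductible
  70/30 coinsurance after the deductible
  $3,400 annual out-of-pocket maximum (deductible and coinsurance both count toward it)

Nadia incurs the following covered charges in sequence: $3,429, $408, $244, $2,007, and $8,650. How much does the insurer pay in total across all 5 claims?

$11,338

Bill 1, $3,429: $1,100 finishes the deductible; $2,329 goes to coinsurance; coinsurance $2,329 × 30% = $698.70. Patient owes $1,798.70 (running OOP $1,798.70). Insurer: $3,429 − $1,798.70 = $1,630.30.
Bill 2, $408: deductible met; 30% of $408 = $122.40. Patient owes $122.40 (running OOP $1,921.10). Plan pays $408 − $122.40 = $285.60.
Bill 3, $244: deductible met; 30% of $244 = $73.20. Cost to patient: $73.20. OOP to date $1,994.30. Insurer: $244 − $73.20 = $170.80.
Bill 4, $2,007: deductible met; 30% of $2,007 = $602.10. Cost to patient: $602.10. OOP to date $2,596.40. Plan pays $2,007 − $602.10 = $1,404.90.
Bill 5, $8,650: deductible met; 30% of $8,650 = $2,595. That would push OOP to $5,191.40, over the $3,400 cap, so patient pays $3,400 − $2,596.40 = $803.60. Insurer: $8,650 − $803.60 = $7,846.40.
Insurer total = bills − patient's total = $14,738 − $3,400 = $11,338.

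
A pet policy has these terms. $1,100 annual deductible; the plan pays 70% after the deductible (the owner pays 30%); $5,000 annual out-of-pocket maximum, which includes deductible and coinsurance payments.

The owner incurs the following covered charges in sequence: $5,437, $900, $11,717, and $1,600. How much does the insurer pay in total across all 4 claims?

$14,654

#1 ($5,437): deductible takes $1,100, $4,337 remains; 30% of $4,337 = $1,301.10. Owner owes $2,401.10 (running OOP $2,401.10). Plan pays $5,437 − $2,401.10 = $3,035.90.
#2 ($900): 30% coinsurance on $900 = $270. Owner pays $270; OOP now $2,671.10. Plan pays $900 − $270 = $630.
#3 ($11,717): deductible already satisfied, so owner's share is 30% × $11,717 = $3,515.10. Adding that to $2,671.10 gives $6,186.20, past the $5,000 cap; owner pays only $5,000 − $2,671.10 = $2,328.90. Plan pays $11,717 − $2,328.90 = $9,388.10.
#4 ($1,600): 30% coinsurance on $1,600 = $480. Adding that to $5,000 gives $5,480, past the $5,000 cap; owner pays only $5,000 − $5,000 = $0. Insurer: $1,600 − $0 = $1,600.
Insurer total = bills − owner's total = $19,654 − $5,000 = $14,654.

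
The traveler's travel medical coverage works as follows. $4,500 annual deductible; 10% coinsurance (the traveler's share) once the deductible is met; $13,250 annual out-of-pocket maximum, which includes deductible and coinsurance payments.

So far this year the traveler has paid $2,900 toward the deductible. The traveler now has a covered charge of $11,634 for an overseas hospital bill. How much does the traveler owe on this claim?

$2,603.40

Deductible still to meet: $4,500 − $2,900 = $1,600.
After the $1,600 deductible portion, $11,634 − $1,600 = $10,034 is subject to coinsurance.
Traveler's 10% share of $10,034 is $1,003.40.
That puts the traveler's cost at $1,600 + $1,003.40 = $2,603.40 before any cap.
Year-to-date out-of-pocket becomes $2,900 + $2,603.40 = $5,503.40, still under the $13,250 maximum, so no cap applies.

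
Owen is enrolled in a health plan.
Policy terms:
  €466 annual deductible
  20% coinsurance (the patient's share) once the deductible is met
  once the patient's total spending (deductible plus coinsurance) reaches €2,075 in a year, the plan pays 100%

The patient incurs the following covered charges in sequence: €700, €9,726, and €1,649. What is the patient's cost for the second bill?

€1,562.20

Claim 1 (€700): €466 to deductible, leaving €234; coinsurance €234 × 20% = €46.80. Patient pays €512.80; OOP now €512.80.
Claim 2 (€9,726): 20% coinsurance on €9,726 = €1,945.20. That would push OOP to €2,458, over the €2,075 cap, so patient pays €2,075 − €512.80 = €1,562.20.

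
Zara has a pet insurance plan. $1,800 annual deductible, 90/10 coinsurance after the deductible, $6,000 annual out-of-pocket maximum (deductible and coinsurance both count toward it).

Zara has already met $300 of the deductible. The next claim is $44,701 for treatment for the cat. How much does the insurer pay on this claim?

$39,001

Remaining deductible: $1,800 − $300 = $1,500.
That leaves $44,701 − $1,500 = $43,201 for coinsurance.
Coinsurance: $43,201 × 10% = $4,320.10.
So the owner owes $1,500 + $4,320.10 = $5,820.10 before any cap.
Adding $5,820.10 to the $300 already spent would give $6,120.10, which exceeds the $6,000 cap; the owner pays just $6,000 − $300 = $5,700.
The plan picks up $44,701 − $5,700 = $39,001.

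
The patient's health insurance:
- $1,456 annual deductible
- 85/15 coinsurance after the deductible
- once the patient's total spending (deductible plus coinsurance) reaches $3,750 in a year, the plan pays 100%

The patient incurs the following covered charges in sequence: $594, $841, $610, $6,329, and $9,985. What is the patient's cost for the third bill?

#1 ($594): fully absorbed by the deductible. Cost to patient: $594. OOP to date $594.
#2 ($841): all of it applies to the deductible. Cost to patient: $841. OOP to date $1,435.
#3 ($610): $21 finishes the deductible; $589 goes to coinsurance; patient's 15% is $88.35. Patient owes $109.35 (running OOP $1,544.35).

$109.35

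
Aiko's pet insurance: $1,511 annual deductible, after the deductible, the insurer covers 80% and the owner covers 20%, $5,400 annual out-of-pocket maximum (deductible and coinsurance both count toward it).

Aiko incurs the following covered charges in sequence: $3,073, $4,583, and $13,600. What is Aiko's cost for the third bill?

Bill 1, $3,073: $1,511 finishes the deductible; $1,562 goes to coinsurance; coinsurance $1,562 × 20% = $312.40. Cost to owner: $1,823.40. OOP to date $1,823.40.
Bill 2, $4,583: deductible already satisfied, so owner's share is 20% × $4,583 = $916.60. Cost to owner: $916.60. OOP to date $2,740.
Bill 3, $13,600: deductible already satisfied, so owner's share is 20% × $13,600 = $2,720. OOP would hit $5,460 > $5,400, so the cap limits the owner to $5,400 − $2,740 = $2,660.

$2,660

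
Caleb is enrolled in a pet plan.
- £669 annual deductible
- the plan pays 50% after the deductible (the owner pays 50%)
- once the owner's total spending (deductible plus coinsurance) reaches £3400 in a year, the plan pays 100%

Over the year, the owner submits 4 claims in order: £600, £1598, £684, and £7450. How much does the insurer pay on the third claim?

#1 (£600): all of it applies to the deductible. Cost to owner: £600. OOP to date £600. Insurer: £600 − £600 = £0.
#2 (£1598): deductible takes £69, £1529 remains; owner's 50% is £764.50. Owner owes £833.50 (running OOP £1433.50). Insurer: £1598 − £833.50 = £764.50.
#3 (£684): deductible met; 50% of £684 = £342. Owner owes £342 (running OOP £1775.50). Insurer: £684 − £342 = £342.

£342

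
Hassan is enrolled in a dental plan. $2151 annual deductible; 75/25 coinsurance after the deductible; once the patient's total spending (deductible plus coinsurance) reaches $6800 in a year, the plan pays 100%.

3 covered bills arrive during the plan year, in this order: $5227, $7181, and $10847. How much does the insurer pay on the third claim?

Bill 1, $5227: $2151 finishes the deductible; $3076 goes to coinsurance; 25% of $3076 = $769. Patient owes $2920 (running OOP $2920). Insurer: $5227 − $2920 = $2307.
Bill 2, $7181: 25% coinsurance on $7181 = $1795.25. Patient owes $1795.25 (running OOP $4715.25). Plan pays $7181 − $1795.25 = $5385.75.
Bill 3, $10847: 25% coinsurance on $10847 = $2711.75. OOP would hit $7427 > $6800, so the cap limits the patient to $6800 − $4715.25 = $2084.75. Insurer: $10847 − $2084.75 = $8762.25.

$8762.25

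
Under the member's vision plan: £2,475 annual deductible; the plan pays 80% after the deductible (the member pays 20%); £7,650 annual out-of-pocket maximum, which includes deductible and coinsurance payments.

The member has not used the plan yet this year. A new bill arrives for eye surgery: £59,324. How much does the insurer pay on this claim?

Deductible not yet touched, so the first £2,475 of the bill goes to the deductible.
That leaves £59,324 − £2,475 = £56,849 for coinsurance.
Coinsurance: £56,849 × 20% = £11,369.80.
That puts the member's cost at £2,475 + £11,369.80 = £13,844.80 before any cap.
That would bring total out-of-pocket to £13,844.80, past the £7,650 cap. The member is capped at £7,650 − £0 = £7,650 on this claim.
The plan picks up £59,324 − £7,650 = £51,674.

£51,674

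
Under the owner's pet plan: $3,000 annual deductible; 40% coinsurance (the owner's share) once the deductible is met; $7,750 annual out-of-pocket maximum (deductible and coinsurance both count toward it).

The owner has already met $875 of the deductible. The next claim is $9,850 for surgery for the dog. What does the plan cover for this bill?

$4,635

Deductible still to meet: $3,000 − $875 = $2,125.
After the $2,125 deductible portion, $9,850 − $2,125 = $7,725 is subject to coinsurance.
Owner's 40% share of $7,725 is $3,090.
So the owner owes $2,125 + $3,090 = $5,215 before any cap.
Year-to-date out-of-pocket becomes $875 + $5,215 = $6,090, still under the $7,750 maximum, so no cap applies.
The insurer covers the remainder: $9,850 − $5,215 = $4,635.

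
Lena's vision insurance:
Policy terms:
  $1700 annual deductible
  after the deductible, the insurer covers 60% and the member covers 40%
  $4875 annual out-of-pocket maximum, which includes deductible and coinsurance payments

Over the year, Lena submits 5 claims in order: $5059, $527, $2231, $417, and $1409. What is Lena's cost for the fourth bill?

#1 ($5059): deductible takes $1700, $3359 remains; member's 40% is $1343.60. Member pays $3043.60; OOP now $3043.60.
#2 ($527): 40% coinsurance on $527 = $210.80. Member owes $210.80 (running OOP $3254.40).
#3 ($2231): deductible met; 40% of $2231 = $892.40. Member pays $892.40; OOP now $4146.80.
#4 ($417): deductible already satisfied, so member's share is 40% × $417 = $166.80. Member pays $166.80; OOP now $4313.60.

$166.80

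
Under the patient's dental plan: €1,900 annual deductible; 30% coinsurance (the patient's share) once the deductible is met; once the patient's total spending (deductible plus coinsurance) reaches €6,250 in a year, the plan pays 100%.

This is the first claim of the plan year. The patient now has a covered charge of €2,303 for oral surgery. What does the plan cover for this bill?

Nothing has been paid toward the €1,900 deductible, so the first €1,900 of this charge is applied there.
The remaining €403 (= €2,303 − €1,900) moves to coinsurance.
30% of €403 = €120.90 falls to the patient.
So the patient owes €1,900 + €120.90 = €2,020.90 before any cap.
Total out-of-pocket so far would be €0 + €2,020.90 = €2,020.90, below the €6,250 cap — no reduction.
The insurer covers the remainder: €2,303 − €2,020.90 = €282.10.

€282.10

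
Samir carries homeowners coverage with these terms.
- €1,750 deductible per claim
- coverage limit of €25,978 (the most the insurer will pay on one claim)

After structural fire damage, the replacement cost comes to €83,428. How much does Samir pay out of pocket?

€57,450

Less the €1,750 deductible: €83,428 − €1,750 = €81,678.
Since €81,678 > €25,978, the payout is capped at €25,978.
The homeowner bears the rest of the original loss: €83,428 − €25,978 = €57,450.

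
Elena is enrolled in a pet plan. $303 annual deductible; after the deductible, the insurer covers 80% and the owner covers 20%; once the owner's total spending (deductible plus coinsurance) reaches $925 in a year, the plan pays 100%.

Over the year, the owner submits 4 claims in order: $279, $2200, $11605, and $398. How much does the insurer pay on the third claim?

$11418.20

Bill 1, $279: all of it applies to the deductible. Cost to owner: $279. OOP to date $279. Plan pays $279 − $279 = $0.
Bill 2, $2200: $24 to deductible, leaving $2176; coinsurance $2176 × 20% = $435.20. Owner owes $459.20 (running OOP $738.20). Plan pays $2200 − $459.20 = $1740.80.
Bill 3, $11605: deductible met; 20% of $11605 = $2321. OOP would hit $3059.20 > $925, so the cap limits the owner to $925 − $738.20 = $186.80. Plan pays $11605 − $186.80 = $11418.20.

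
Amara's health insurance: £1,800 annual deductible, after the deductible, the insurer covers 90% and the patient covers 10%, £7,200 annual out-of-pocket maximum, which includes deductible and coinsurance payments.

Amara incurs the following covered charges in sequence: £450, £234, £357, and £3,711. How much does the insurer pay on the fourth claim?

Bill 1, £450: all of it applies to the deductible. Cost to patient: £450. OOP to date £450. Insurer: £450 − £450 = £0.
Bill 2, £234: all of it applies to the deductible. Cost to patient: £234. OOP to date £684. Plan pays £234 − £234 = £0.
Bill 3, £357: all of it applies to the deductible. Patient pays £357; OOP now £1,041. Insurer: £357 − £357 = £0.
Bill 4, £3,711: £759 finishes the deductible; £2,952 goes to coinsurance; patient's 10% is £295.20. Cost to patient: £1,054.20. OOP to date £2,095.20. Plan pays £3,711 − £1,054.20 = £2,656.80.

£2,656.80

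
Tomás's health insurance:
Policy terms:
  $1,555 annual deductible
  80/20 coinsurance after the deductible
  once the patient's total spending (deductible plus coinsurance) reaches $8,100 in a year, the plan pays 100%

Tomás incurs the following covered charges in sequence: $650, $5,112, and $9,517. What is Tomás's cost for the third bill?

#1 ($650): fully absorbed by the deductible. Cost to patient: $650. OOP to date $650.
#2 ($5,112): $905 to deductible, leaving $4,207; coinsurance $4,207 × 20% = $841.40. Patient pays $1,746.40; OOP now $2,396.40.
#3 ($9,517): deductible already satisfied, so patient's share is 20% × $9,517 = $1,903.40. Patient owes $1,903.40 (running OOP $4,299.80).

$1,903.40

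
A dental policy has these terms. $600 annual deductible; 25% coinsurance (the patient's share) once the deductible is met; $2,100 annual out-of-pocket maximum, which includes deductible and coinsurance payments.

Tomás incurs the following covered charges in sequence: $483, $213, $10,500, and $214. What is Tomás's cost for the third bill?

$1,476

#1 ($483): all of it applies to the deductible. Patient pays $483; OOP now $483.
#2 ($213): $117 finishes the deductible; $96 goes to coinsurance; patient's 25% is $24. Patient pays $141; OOP now $624.
#3 ($10,500): deductible met; 25% of $10,500 = $2,625. That would push OOP to $3,249, over the $2,100 cap, so patient pays $2,100 − $624 = $1,476.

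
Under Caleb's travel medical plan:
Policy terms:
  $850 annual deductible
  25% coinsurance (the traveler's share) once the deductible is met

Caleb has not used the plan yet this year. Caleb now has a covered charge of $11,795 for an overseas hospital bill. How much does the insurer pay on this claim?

$8,208.75

Nothing has been paid toward the $850 deductible, so the first $850 of this charge is applied there.
That leaves $11,795 − $850 = $10,945 for coinsurance.
Traveler's 25% share of $10,945 is $2,736.25.
So the traveler owes $850 + $2,736.25 = $3,586.25.
Insurer pays the balance: $11,795 − $3,586.25 = $8,208.75.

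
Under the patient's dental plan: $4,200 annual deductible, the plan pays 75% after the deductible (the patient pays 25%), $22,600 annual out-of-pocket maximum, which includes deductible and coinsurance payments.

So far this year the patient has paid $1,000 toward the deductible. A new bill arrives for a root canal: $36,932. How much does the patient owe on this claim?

$1,000 of the $4,200 deductible is already met, leaving $3,200.
The remaining $33,732 (= $36,932 − $3,200) moves to coinsurance.
Coinsurance: $33,732 × 25% = $8,433.
Patient responsibility before any cap: $3,200 + $8,433 = $11,633.
Cumulative spending $1,000 + $11,633 = $12,633 stays under the $22,600 maximum.

$11,633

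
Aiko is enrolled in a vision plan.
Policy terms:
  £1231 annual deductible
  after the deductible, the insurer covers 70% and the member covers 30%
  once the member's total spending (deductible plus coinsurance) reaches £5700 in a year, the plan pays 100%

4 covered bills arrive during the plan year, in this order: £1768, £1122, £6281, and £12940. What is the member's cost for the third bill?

Bill 1, £1768: £1231 finishes the deductible; £537 goes to coinsurance; 30% of £537 = £161.10. Member pays £1392.10; OOP now £1392.10.
Bill 2, £1122: deductible met; 30% of £1122 = £336.60. Member owes £336.60 (running OOP £1728.70).
Bill 3, £6281: 30% coinsurance on £6281 = £1884.30. Member owes £1884.30 (running OOP £3613).

£1884.30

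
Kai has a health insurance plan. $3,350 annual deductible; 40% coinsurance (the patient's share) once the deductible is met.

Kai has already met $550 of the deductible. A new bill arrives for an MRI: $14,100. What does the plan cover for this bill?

Deductible still to meet: $3,350 − $550 = $2,800.
That leaves $14,100 − $2,800 = $11,300 for coinsurance.
40% of $11,300 = $4,520 falls to the patient.
That puts the patient's cost at $2,800 + $4,520 = $7,320.
The plan picks up $14,100 − $7,320 = $6,780.

$6,780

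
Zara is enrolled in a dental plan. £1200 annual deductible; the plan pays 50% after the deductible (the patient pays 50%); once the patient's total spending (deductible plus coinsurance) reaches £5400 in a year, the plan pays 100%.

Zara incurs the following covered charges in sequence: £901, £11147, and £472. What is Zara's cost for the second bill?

Claim 1 (£901): all of it applies to the deductible. Patient owes £901 (running OOP £901).
Claim 2 (£11147): £299 finishes the deductible; £10848 goes to coinsurance; patient's 50% is £5424. Deductible plus coinsurance: £299 + £5424 = £5723. That would push OOP to £6624, over the £5400 cap, so patient pays £5400 − £901 = £4499.

£4499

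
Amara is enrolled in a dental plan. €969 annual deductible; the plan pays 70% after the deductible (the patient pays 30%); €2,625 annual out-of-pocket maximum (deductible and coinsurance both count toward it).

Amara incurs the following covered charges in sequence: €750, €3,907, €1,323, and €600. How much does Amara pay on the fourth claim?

Claim 1 — €750: fully absorbed by the deductible. Patient pays €750; OOP now €750.
Claim 2 — €3,907: €219 finishes the deductible; €3,688 goes to coinsurance; patient's 30% is €1,106.40. Patient pays €1,325.40; OOP now €2,075.40.
Claim 3 — €1,323: 30% coinsurance on €1,323 = €396.90. Cost to patient: €396.90. OOP to date €2,472.30.
Claim 4 — €600: deductible met; 30% of €600 = €180. Adding that to €2,472.30 gives €2,652.30, past the €2,625 cap; patient pays only €2,625 − €2,472.30 = €152.70.

€152.70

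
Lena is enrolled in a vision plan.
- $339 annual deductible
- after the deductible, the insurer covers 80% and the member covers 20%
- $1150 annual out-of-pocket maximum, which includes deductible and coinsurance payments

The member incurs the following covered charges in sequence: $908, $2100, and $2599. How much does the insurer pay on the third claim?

$2321.80

#1 ($908): $339 finishes the deductible; $569 goes to coinsurance; coinsurance $569 × 20% = $113.80. Member pays $452.80; OOP now $452.80. Insurer: $908 − $452.80 = $455.20.
#2 ($2100): deductible met; 20% of $2100 = $420. Member owes $420 (running OOP $872.80). Insurer: $2100 − $420 = $1680.
#3 ($2599): deductible met; 20% of $2599 = $519.80. That would push OOP to $1392.60, over the $1150 cap, so member pays $1150 − $872.80 = $277.20. Plan pays $2599 − $277.20 = $2321.80.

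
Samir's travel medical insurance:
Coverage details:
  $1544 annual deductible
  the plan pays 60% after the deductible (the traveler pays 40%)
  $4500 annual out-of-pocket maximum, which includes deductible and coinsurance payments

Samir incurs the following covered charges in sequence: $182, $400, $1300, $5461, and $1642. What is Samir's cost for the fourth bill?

Claim 1 — $182: all of it applies to the deductible. Traveler pays $182; OOP now $182.
Claim 2 — $400: entire amount goes to the deductible. Cost to traveler: $400. OOP to date $582.
Claim 3 — $1300: $962 finishes the deductible; $338 goes to coinsurance; coinsurance $338 × 40% = $135.20. Traveler pays $1097.20; OOP now $1679.20.
Claim 4 — $5461: 40% coinsurance on $5461 = $2184.40. Cost to traveler: $2184.40. OOP to date $3863.60.

$2184.40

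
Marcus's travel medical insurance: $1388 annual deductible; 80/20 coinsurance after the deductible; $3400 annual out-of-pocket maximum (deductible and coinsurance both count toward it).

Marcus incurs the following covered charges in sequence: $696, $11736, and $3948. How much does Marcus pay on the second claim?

$2704

#1 ($696): entire amount goes to the deductible. Traveler pays $696; OOP now $696.
#2 ($11736): $692 finishes the deductible; $11044 goes to coinsurance; coinsurance $11044 × 20% = $2208.80. Claim cost before the cap: $692 + $2208.80 = $2900.80. Adding that to $696 gives $3596.80, past the $3400 cap; traveler pays only $3400 − $696 = $2704.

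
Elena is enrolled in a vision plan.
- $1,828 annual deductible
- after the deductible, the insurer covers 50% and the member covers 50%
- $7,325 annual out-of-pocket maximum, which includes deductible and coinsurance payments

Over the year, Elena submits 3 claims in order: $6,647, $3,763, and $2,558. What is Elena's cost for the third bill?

Claim 1 ($6,647): deductible takes $1,828, $4,819 remains; 50% of $4,819 = $2,409.50. Member owes $4,237.50 (running OOP $4,237.50).
Claim 2 ($3,763): deductible already satisfied, so member's share is 50% × $3,763 = $1,881.50. Cost to member: $1,881.50. OOP to date $6,119.
Claim 3 ($2,558): 50% coinsurance on $2,558 = $1,279. That would push OOP to $7,398, over the $7,325 cap, so member pays $7,325 − $6,119 = $1,206.

$1,206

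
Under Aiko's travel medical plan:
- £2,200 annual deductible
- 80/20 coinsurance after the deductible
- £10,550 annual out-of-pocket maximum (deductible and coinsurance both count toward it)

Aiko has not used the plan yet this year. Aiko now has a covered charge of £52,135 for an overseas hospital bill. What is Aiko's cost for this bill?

The full £2,200 deductible is still open; £2,200 of this bill applies to it.
The remaining £49,935 (= £52,135 − £2,200) moves to coinsurance.
20% of £49,935 = £9,987 falls to the traveler.
So the traveler owes £2,200 + £9,987 = £12,187 before any cap.
Adding £12,187 to the £0 already spent would give £12,187, which exceeds the £10,550 cap; the traveler pays just £10,550 − £0 = £10,550.

£10,550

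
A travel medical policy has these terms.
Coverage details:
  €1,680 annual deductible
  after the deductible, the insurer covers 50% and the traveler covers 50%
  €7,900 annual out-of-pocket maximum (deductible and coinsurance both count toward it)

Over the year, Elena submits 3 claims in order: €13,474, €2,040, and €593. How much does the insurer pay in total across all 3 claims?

€8,207

#1 (€13,474): €1,680 to deductible, leaving €11,794; traveler's 50% is €5,897. Traveler owes €7,577 (running OOP €7,577). Insurer: €13,474 − €7,577 = €5,897.
#2 (€2,040): deductible already satisfied, so traveler's share is 50% × €2,040 = €1,020. That would push OOP to €8,597, over the €7,900 cap, so traveler pays €7,900 − €7,577 = €323. Plan pays €2,040 − €323 = €1,717.
#3 (€593): deductible already satisfied, so traveler's share is 50% × €593 = €296.50. OOP would hit €8,196.50 > €7,900, so the cap limits the traveler to €7,900 − €7,900 = €0. Plan pays €593 − €0 = €593.
Insurer total = bills − traveler's total = €16,107 − €7,900 = €8,207.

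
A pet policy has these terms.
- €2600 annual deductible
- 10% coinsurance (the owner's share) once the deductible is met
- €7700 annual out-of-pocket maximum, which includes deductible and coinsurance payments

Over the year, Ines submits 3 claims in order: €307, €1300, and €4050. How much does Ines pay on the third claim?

€1298.70

Claim 1 (€307): fully absorbed by the deductible. Cost to owner: €307. OOP to date €307.
Claim 2 (€1300): entire amount goes to the deductible. Cost to owner: €1300. OOP to date €1607.
Claim 3 (€4050): deductible takes €993, €3057 remains; 10% of €3057 = €305.70. Cost to owner: €1298.70. OOP to date €2905.70.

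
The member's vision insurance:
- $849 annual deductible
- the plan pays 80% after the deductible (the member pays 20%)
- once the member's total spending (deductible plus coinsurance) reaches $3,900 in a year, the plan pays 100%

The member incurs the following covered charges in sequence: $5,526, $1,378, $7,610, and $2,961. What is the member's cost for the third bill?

$1,522

Claim 1 ($5,526): $849 to deductible, leaving $4,677; member's 20% is $935.40. Member owes $1,784.40 (running OOP $1,784.40).
Claim 2 ($1,378): 20% coinsurance on $1,378 = $275.60. Cost to member: $275.60. OOP to date $2,060.
Claim 3 ($7,610): deductible met; 20% of $7,610 = $1,522. Member owes $1,522 (running OOP $3,582).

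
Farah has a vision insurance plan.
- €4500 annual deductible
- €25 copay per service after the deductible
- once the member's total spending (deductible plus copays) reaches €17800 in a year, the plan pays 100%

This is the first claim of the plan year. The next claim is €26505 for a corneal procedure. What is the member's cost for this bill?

€4525

Deductible not yet touched, so the first €4500 of the bill goes to the deductible.
After the €4500 deductible portion, €26505 − €4500 = €22005 is subject to the copay.
Copay on this service: €25.
So the member owes €4500 + €25 = €4525 before any cap.
Year-to-date out-of-pocket becomes €0 + €4525 = €4525, still under the €17800 maximum, so no cap applies.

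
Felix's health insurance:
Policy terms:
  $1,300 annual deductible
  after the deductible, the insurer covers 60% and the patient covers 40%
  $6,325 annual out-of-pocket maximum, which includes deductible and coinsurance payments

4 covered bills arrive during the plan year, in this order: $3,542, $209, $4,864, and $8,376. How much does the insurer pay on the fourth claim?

Claim 1 — $3,542: $1,300 to deductible, leaving $2,242; 40% of $2,242 = $896.80. Patient pays $2,196.80; OOP now $2,196.80. Insurer: $3,542 − $2,196.80 = $1,345.20.
Claim 2 — $209: deductible already satisfied, so patient's share is 40% × $209 = $83.60. Patient owes $83.60 (running OOP $2,280.40). Plan pays $209 − $83.60 = $125.40.
Claim 3 — $4,864: deductible already satisfied, so patient's share is 40% × $4,864 = $1,945.60. Patient pays $1,945.60; OOP now $4,226. Plan pays $4,864 − $1,945.60 = $2,918.40.
Claim 4 — $8,376: deductible already satisfied, so patient's share is 40% × $8,376 = $3,350.40. OOP would hit $7,576.40 > $6,325, so the cap limits the patient to $6,325 − $4,226 = $2,099. Plan pays $8,376 − $2,099 = $6,277.

$6,277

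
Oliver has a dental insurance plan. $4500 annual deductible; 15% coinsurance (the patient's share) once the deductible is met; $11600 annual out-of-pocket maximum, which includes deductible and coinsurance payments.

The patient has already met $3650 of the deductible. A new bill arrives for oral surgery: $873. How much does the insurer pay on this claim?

Deductible still to meet: $4500 − $3650 = $850.
The remaining $23 (= $873 − $850) moves to coinsurance.
15% of $23 = $3.45 falls to the patient.
That puts the patient's cost at $850 + $3.45 = $853.45 before any cap.
Total out-of-pocket so far would be $3650 + $853.45 = $4503.45, below the $11600 cap — no reduction.
The insurer covers the remainder: $873 − $853.45 = $19.55.

$19.55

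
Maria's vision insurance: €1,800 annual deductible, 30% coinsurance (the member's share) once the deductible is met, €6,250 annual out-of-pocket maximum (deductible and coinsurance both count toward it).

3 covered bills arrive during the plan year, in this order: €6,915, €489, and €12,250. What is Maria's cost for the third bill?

€2,768.80

#1 (€6,915): deductible takes €1,800, €5,115 remains; coinsurance €5,115 × 30% = €1,534.50. Member pays €3,334.50; OOP now €3,334.50.
#2 (€489): deductible already satisfied, so member's share is 30% × €489 = €146.70. Cost to member: €146.70. OOP to date €3,481.20.
#3 (€12,250): deductible already satisfied, so member's share is 30% × €12,250 = €3,675. OOP would hit €7,156.20 > €6,250, so the cap limits the member to €6,250 − €3,481.20 = €2,768.80.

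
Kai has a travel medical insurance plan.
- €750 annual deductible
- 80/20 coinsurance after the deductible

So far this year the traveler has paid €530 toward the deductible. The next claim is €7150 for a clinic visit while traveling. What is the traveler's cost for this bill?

Remaining deductible: €750 − €530 = €220.
The remaining €6930 (= €7150 − €220) moves to coinsurance.
20% of €6930 = €1386 falls to the traveler.
Traveler responsibility: €220 + €1386 = €1606.

€1606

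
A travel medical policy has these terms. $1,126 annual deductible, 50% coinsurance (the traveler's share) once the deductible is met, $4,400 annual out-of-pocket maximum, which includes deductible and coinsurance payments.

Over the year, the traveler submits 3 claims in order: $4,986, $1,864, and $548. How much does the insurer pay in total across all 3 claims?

Bill 1, $4,986: $1,126 to deductible, leaving $3,860; 50% of $3,860 = $1,930. Traveler pays $3,056; OOP now $3,056. Plan pays $4,986 − $3,056 = $1,930.
Bill 2, $1,864: deductible met; 50% of $1,864 = $932. Traveler pays $932; OOP now $3,988. Plan pays $1,864 − $932 = $932.
Bill 3, $548: deductible met; 50% of $548 = $274. Traveler owes $274 (running OOP $4,262). Plan pays $548 − $274 = $274.
Insurer total: $1,930 + $932 + $274 = $3,136.

$3,136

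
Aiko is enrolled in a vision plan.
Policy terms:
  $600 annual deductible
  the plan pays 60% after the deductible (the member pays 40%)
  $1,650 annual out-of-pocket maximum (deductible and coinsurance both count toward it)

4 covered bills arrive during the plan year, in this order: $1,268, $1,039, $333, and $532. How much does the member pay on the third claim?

$133.20

Claim 1 — $1,268: $600 to deductible, leaving $668; member's 40% is $267.20. Member pays $867.20; OOP now $867.20.
Claim 2 — $1,039: deductible met; 40% of $1,039 = $415.60. Member pays $415.60; OOP now $1,282.80.
Claim 3 — $333: 40% coinsurance on $333 = $133.20. Member pays $133.20; OOP now $1,416.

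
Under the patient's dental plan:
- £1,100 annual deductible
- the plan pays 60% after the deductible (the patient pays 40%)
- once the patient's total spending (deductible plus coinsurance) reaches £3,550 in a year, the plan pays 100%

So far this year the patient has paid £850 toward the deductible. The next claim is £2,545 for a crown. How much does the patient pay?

£1,168

Remaining deductible: £1,100 − £850 = £250.
That leaves £2,545 − £250 = £2,295 for coinsurance.
Patient's 40% share of £2,295 is £918.
That puts the patient's cost at £250 + £918 = £1,168 before any cap.
Cumulative spending £850 + £1,168 = £2,018 stays under the £3,550 maximum.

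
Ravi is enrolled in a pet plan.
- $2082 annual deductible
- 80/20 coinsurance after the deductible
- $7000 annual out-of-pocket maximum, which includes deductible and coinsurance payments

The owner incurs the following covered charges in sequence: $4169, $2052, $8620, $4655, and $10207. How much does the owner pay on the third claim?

Claim 1 — $4169: $2082 to deductible, leaving $2087; owner's 20% is $417.40. Cost to owner: $2499.40. OOP to date $2499.40.
Claim 2 — $2052: 20% coinsurance on $2052 = $410.40. Cost to owner: $410.40. OOP to date $2909.80.
Claim 3 — $8620: deductible already satisfied, so owner's share is 20% × $8620 = $1724. Owner pays $1724; OOP now $4633.80.

$1724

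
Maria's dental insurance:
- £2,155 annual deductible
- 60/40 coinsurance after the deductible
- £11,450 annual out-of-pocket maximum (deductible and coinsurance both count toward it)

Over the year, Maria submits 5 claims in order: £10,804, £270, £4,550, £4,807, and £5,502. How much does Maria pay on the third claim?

£1,820

Bill 1, £10,804: deductible takes £2,155, £8,649 remains; coinsurance £8,649 × 40% = £3,459.60. Cost to patient: £5,614.60. OOP to date £5,614.60.
Bill 2, £270: deductible met; 40% of £270 = £108. Cost to patient: £108. OOP to date £5,722.60.
Bill 3, £4,550: deductible met; 40% of £4,550 = £1,820. Cost to patient: £1,820. OOP to date £7,542.60.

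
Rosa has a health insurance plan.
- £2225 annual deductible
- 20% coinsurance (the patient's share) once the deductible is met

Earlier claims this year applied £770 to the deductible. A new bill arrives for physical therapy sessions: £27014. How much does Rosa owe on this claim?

Deductible still to meet: £2225 − £770 = £1455.
That leaves £27014 − £1455 = £25559 for coinsurance.
Coinsurance: £25559 × 20% = £5111.80.
So the patient owes £1455 + £5111.80 = £6566.80.

£6566.80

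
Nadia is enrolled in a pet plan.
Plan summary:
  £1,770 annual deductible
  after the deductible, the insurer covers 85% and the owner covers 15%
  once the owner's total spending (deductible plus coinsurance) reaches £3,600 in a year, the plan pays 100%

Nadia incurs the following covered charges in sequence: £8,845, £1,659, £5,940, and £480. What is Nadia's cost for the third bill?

Claim 1 — £8,845: £1,770 to deductible, leaving £7,075; 15% of £7,075 = £1,061.25. Cost to owner: £2,831.25. OOP to date £2,831.25.
Claim 2 — £1,659: deductible met; 15% of £1,659 = £248.85. Owner owes £248.85 (running OOP £3,080.10).
Claim 3 — £5,940: deductible met; 15% of £5,940 = £891. That would push OOP to £3,971.10, over the £3,600 cap, so owner pays £3,600 − £3,080.10 = £519.90.

£519.90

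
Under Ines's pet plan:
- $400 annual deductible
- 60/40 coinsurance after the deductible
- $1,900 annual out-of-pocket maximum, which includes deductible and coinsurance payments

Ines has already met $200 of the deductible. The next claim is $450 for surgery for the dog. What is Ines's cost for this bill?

$300

$200 of the $400 deductible is already met, leaving $200.
The remaining $250 (= $450 − $200) moves to coinsurance.
Coinsurance: $250 × 40% = $100.
Owner responsibility before any cap: $200 + $100 = $300.
Year-to-date out-of-pocket becomes $200 + $300 = $500, still under the $1,900 maximum, so no cap applies.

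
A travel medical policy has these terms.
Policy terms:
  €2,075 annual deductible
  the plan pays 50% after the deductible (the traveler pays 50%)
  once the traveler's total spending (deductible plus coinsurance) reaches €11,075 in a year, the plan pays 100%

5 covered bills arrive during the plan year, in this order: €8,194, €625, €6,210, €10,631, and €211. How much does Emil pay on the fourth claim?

Claim 1 — €8,194: €2,075 finishes the deductible; €6,119 goes to coinsurance; 50% of €6,119 = €3,059.50. Traveler pays €5,134.50; OOP now €5,134.50.
Claim 2 — €625: deductible met; 50% of €625 = €312.50. Cost to traveler: €312.50. OOP to date €5,447.
Claim 3 — €6,210: deductible met; 50% of €6,210 = €3,105. Traveler pays €3,105; OOP now €8,552.
Claim 4 — €10,631: 50% coinsurance on €10,631 = €5,315.50. That would push OOP to €13,867.50, over the €11,075 cap, so traveler pays €11,075 − €8,552 = €2,523.

€2,523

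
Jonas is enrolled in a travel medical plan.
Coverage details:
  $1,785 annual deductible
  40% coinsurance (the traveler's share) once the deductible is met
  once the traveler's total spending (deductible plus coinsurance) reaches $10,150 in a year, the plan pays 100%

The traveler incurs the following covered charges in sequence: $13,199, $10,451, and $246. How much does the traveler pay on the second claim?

$3,799.40

#1 ($13,199): $1,785 to deductible, leaving $11,414; coinsurance $11,414 × 40% = $4,565.60. Traveler owes $6,350.60 (running OOP $6,350.60).
#2 ($10,451): deductible already satisfied, so traveler's share is 40% × $10,451 = $4,180.40. That would push OOP to $10,531, over the $10,150 cap, so traveler pays $10,150 − $6,350.60 = $3,799.40.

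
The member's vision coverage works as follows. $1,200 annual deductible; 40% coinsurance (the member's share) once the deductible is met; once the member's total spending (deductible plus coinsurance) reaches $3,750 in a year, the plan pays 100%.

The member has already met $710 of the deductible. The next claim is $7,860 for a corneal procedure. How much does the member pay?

$3,040

Remaining deductible: $1,200 − $710 = $490.
After the $490 deductible portion, $7,860 − $490 = $7,370 is subject to coinsurance.
Coinsurance: $7,370 × 40% = $2,948.
So the member owes $490 + $2,948 = $3,438 before any cap.
Year-to-date out-of-pocket would reach $710 + $3,438 = $4,148, above the $3,750 maximum, so the member pays only $3,750 − $710 = $3,040.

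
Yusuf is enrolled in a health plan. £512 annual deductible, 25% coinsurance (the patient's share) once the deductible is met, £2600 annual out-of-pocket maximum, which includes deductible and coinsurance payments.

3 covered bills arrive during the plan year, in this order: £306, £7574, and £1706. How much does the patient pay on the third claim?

£246

Claim 1 — £306: all of it applies to the deductible. Patient pays £306; OOP now £306.
Claim 2 — £7574: £206 finishes the deductible; £7368 goes to coinsurance; coinsurance £7368 × 25% = £1842. Cost to patient: £2048. OOP to date £2354.
Claim 3 — £1706: 25% coinsurance on £1706 = £426.50. Adding that to £2354 gives £2780.50, past the £2600 cap; patient pays only £2600 − £2354 = £246.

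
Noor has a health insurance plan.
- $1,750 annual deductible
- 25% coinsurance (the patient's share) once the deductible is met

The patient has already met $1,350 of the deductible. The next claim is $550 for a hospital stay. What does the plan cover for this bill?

$1,350 of the $1,750 deductible is already met, leaving $400.
The remaining $150 (= $550 − $400) moves to coinsurance.
25% of $150 = $37.50 falls to the patient.
So the patient owes $400 + $37.50 = $437.50.
The plan picks up $550 − $437.50 = $112.50.

$112.50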